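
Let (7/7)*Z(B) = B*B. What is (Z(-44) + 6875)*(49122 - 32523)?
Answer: 146253789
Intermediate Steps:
Z(B) = B**2 (Z(B) = B*B = B**2)
(Z(-44) + 6875)*(49122 - 32523) = ((-44)**2 + 6875)*(49122 - 32523) = (1936 + 6875)*16599 = 8811*16599 = 146253789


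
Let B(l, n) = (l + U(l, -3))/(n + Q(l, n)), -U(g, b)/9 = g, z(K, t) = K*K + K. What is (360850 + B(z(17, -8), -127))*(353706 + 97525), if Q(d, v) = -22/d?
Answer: 1582922915360182/9721 ≈ 1.6284e+11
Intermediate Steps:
z(K, t) = K + K**2 (z(K, t) = K**2 + K = K + K**2)
U(g, b) = -9*g
B(l, n) = -8*l/(n - 22/l) (B(l, n) = (l - 9*l)/(n - 22/l) = (-8*l)/(n - 22/l) = -8*l/(n - 22/l))
(360850 + B(z(17, -8), -127))*(353706 + 97525) = (360850 - 8*(17*(1 + 17))**2/(-22 + (17*(1 + 17))*(-127)))*(353706 + 97525) = (360850 - 8*(17*18)**2/(-22 + (17*18)*(-127)))*451231 = (360850 - 8*306**2/(-22 + 306*(-127)))*451231 = (360850 - 8*93636/(-22 - 38862))*451231 = (360850 - 8*93636/(-38884))*451231 = (360850 - 8*93636*(-1/38884))*451231 = (360850 + 187272/9721)*451231 = (3508010122/9721)*451231 = 1582922915360182/9721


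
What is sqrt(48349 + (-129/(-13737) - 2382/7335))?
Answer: 2*sqrt(1515038558507799405)/11195655 ≈ 219.88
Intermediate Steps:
sqrt(48349 + (-129/(-13737) - 2382/7335)) = sqrt(48349 + (-129*(-1/13737) - 2382*1/7335)) = sqrt(48349 + (43/4579 - 794/2445)) = sqrt(48349 - 3530591/11195655) = sqrt(541295193004/11195655) = 2*sqrt(1515038558507799405)/11195655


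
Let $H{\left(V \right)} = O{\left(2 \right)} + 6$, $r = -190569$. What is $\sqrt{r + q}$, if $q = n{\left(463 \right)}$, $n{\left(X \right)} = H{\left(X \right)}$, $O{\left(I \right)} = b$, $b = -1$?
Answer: $2 i \sqrt{47641} \approx 436.54 i$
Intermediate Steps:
$O{\left(I \right)} = -1$
$H{\left(V \right)} = 5$ ($H{\left(V \right)} = -1 + 6 = 5$)
$n{\left(X \right)} = 5$
$q = 5$
$\sqrt{r + q} = \sqrt{-190569 + 5} = \sqrt{-190564} = 2 i \sqrt{47641}$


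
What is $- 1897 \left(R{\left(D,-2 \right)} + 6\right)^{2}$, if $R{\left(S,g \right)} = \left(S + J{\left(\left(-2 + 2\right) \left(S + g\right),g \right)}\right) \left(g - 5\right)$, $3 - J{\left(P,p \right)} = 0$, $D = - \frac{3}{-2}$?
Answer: $- \frac{4934097}{4} \approx -1.2335 \cdot 10^{6}$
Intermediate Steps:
$D = \frac{3}{2}$ ($D = \left(-3\right) \left(- \frac{1}{2}\right) = \frac{3}{2} \approx 1.5$)
$J{\left(P,p \right)} = 3$ ($J{\left(P,p \right)} = 3 - 0 = 3 + 0 = 3$)
$R{\left(S,g \right)} = \left(-5 + g\right) \left(3 + S\right)$ ($R{\left(S,g \right)} = \left(S + 3\right) \left(g - 5\right) = \left(3 + S\right) \left(-5 + g\right) = \left(-5 + g\right) \left(3 + S\right)$)
$- 1897 \left(R{\left(D,-2 \right)} + 6\right)^{2} = - 1897 \left(\left(-15 - \frac{15}{2} + 3 \left(-2\right) + \frac{3}{2} \left(-2\right)\right) + 6\right)^{2} = - 1897 \left(\left(-15 - \frac{15}{2} - 6 - 3\right) + 6\right)^{2} = - 1897 \left(- \frac{63}{2} + 6\right)^{2} = - 1897 \left(- \frac{51}{2}\right)^{2} = \left(-1897\right) \frac{2601}{4} = - \frac{4934097}{4}$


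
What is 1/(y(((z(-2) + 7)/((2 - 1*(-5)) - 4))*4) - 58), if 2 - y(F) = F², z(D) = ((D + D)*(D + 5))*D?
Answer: -9/15880 ≈ -0.00056675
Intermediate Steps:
z(D) = 2*D²*(5 + D) (z(D) = ((2*D)*(5 + D))*D = (2*D*(5 + D))*D = 2*D²*(5 + D))
y(F) = 2 - F²
1/(y(((z(-2) + 7)/((2 - 1*(-5)) - 4))*4) - 58) = 1/((2 - (((2*(-2)²*(5 - 2) + 7)/((2 - 1*(-5)) - 4))*4)²) - 58) = 1/((2 - (((2*4*3 + 7)/((2 + 5) - 4))*4)²) - 58) = 1/((2 - (((24 + 7)/(7 - 4))*4)²) - 58) = 1/((2 - ((31/3)*4)²) - 58) = 1/((2 - (124/3)²) - 58) = 1/((2 - 1*15376/9) - 58) = 1/((2 - 15376/9) - 58) = 1/(-15358/9 - 58) = 1/(-15880/9) = -9/15880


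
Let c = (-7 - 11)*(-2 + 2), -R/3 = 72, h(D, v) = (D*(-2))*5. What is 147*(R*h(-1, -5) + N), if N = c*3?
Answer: -317520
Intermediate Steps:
h(D, v) = -10*D (h(D, v) = -2*D*5 = -10*D)
R = -216 (R = -3*72 = -216)
c = 0 (c = -18*0 = 0)
N = 0 (N = 0*3 = 0)
147*(R*h(-1, -5) + N) = 147*(-(-2160)*(-1) + 0) = 147*(-216*10 + 0) = 147*(-2160 + 0) = 147*(-2160) = -317520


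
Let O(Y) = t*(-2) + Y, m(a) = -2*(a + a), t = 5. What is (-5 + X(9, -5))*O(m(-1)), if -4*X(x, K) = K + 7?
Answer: 33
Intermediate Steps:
m(a) = -4*a
X(x, K) = -7/4 - K/4 (X(x, K) = -(K + 7)/4 = -(7 + K)/4 = -7/4 - K/4)
O(Y) = -10 + Y (O(Y) = 5*(-2) + Y = -10 + Y)
(-5 + X(9, -5))*O(m(-1)) = (-5 + (-7/4 - ¼*(-5)))*(-10 - 4*(-1)) = (-5 + (-7/4 + 5/4))*(-10 + 4) = (-5 - ½)*(-6) = -11/2*(-6) = 33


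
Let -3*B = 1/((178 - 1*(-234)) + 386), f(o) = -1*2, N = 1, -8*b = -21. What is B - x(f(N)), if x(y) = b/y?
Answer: 25129/19152 ≈ 1.3121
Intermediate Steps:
b = 21/8 (b = -1/8*(-21) = 21/8 ≈ 2.6250)
f(o) = -2
B = -1/2394 (B = -1/(3*((178 - 1*(-234)) + 386)) = -1/(3*((178 + 234) + 386)) = -1/(3*(412 + 386)) = -1/3/798 = -1/3*1/798 = -1/2394 ≈ -0.00041771)
x(y) = 21/(8*y)
B - x(f(N)) = -1/2394 - 21/(8*(-2)) = -1/2394 - 21*(-1)/(8*2) = -1/2394 - 1*(-21/16) = -1/2394 + 21/16 = 25129/19152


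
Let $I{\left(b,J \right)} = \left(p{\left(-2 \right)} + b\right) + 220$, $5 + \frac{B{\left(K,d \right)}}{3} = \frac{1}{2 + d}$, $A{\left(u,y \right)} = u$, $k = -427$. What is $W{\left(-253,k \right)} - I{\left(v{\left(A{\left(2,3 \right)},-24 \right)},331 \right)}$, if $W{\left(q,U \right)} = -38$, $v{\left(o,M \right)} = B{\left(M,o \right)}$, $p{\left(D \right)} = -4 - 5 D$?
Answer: $- \frac{999}{4} \approx -249.75$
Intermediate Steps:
$B{\left(K,d \right)} = -15 + \frac{3}{2 + d}$
$v{\left(o,M \right)} = \frac{3 \left(-9 - 5 o\right)}{2 + o}$
$I{\left(b,J \right)} = 226 + b$ ($I{\left(b,J \right)} = \left(\left(-4 - -10\right) + b\right) + 220 = \left(\left(-4 + 10\right) + b\right) + 220 = \left(6 + b\right) + 220 = 226 + b$)
$W{\left(-253,k \right)} - I{\left(v{\left(A{\left(2,3 \right)},-24 \right)},331 \right)} = -38 - \left(226 + \frac{3 \left(-9 - 10\right)}{2 + 2}\right) = -38 - \left(226 + \frac{3 \left(-9 - 10\right)}{4}\right) = -38 - \left(226 + 3 \cdot \frac{1}{4} \left(-19\right)\right) = -38 - \left(226 - \frac{57}{4}\right) = -38 - \frac{847}{4} = - \frac{999}{4}$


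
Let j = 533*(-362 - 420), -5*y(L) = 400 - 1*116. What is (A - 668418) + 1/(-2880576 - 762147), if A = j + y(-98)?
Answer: -19766886658097/18213615 ≈ -1.0853e+6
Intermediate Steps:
y(L) = -284/5 (y(L) = -(400 - 1*116)/5 = -(400 - 116)/5 = -1/5*284 = -284/5)
j = -416806 (j = 533*(-782) = -416806)
A = -2084314/5 (A = -416806 - 284/5 = -2084314/5 ≈ -4.1686e+5)
(A - 668418) + 1/(-2880576 - 762147) = (-2084314/5 - 668418) + 1/(-2880576 - 762147) = -5426404/5 + 1/(-3642723) = -5426404/5 - 1/3642723 = -19766886658097/18213615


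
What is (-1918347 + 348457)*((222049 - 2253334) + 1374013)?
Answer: 1031844740080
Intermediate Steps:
(-1918347 + 348457)*((222049 - 2253334) + 1374013) = -1569890*(-2031285 + 1374013) = -1569890*(-657272) = 1031844740080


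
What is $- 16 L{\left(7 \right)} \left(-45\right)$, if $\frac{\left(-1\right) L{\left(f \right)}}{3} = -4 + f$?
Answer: $-6480$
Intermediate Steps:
$L{\left(f \right)} = 12 - 3 f$ ($L{\left(f \right)} = - 3 \left(-4 + f\right) = 12 - 3 f$)
$- 16 L{\left(7 \right)} \left(-45\right) = - 16 \left(12 - 21\right) \left(-45\right) = \left(-16\right) \left(-9\right) \left(-45\right) = 144 \left(-45\right) = -6480$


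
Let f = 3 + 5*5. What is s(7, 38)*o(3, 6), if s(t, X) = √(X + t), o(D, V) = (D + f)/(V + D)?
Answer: 31*√5/3 ≈ 23.106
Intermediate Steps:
f = 28 (f = 3 + 25 = 28)
o(D, V) = (28 + D)/(D + V) (o(D, V) = (D + 28)/(V + D) = (28 + D)/(D + V))
s(7, 38)*o(3, 6) = √(38 + 7)*((28 + 3)/(3 + 6)) = √45*(31/9) = (3*√5)*((⅑)*31) = (3*√5)*(31/9) = 31*√5/3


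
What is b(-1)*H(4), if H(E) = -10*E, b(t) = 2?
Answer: -80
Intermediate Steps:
b(-1)*H(4) = 2*(-10*4) = 2*(-40) = -80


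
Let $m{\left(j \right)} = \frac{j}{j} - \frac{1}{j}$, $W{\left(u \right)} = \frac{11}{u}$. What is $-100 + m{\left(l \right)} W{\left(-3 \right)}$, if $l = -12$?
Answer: $- \frac{3743}{36} \approx -103.97$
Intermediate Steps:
$m{\left(j \right)} = 1 - \frac{1}{j}$
$-100 + m{\left(l \right)} W{\left(-3 \right)} = -100 + \frac{-1 - 12}{-12} \frac{11}{-3} = -100 + \left(- \frac{1}{12}\right) \left(-13\right) 11 \left(- \frac{1}{3}\right) = -100 + \frac{13}{12} \left(- \frac{11}{3}\right) = -100 - \frac{143}{36} = - \frac{3743}{36}$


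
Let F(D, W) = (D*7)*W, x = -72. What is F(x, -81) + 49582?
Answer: 90406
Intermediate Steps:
F(D, W) = 7*D*W (F(D, W) = (7*D)*W = 7*D*W)
F(x, -81) + 49582 = 7*(-72)*(-81) + 49582 = 40824 + 49582 = 90406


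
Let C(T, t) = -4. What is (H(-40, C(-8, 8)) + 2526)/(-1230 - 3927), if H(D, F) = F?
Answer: -2522/5157 ≈ -0.48904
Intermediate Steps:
(H(-40, C(-8, 8)) + 2526)/(-1230 - 3927) = (-4 + 2526)/(-1230 - 3927) = 2522/(-5157) = 2522*(-1/5157) = -2522/5157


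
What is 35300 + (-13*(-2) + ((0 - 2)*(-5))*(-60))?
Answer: 34726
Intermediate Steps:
35300 + (-13*(-2) + ((0 - 2)*(-5))*(-60)) = 35300 + (26 - 2*(-5)*(-60)) = 35300 + (26 + 10*(-60)) = 35300 + (26 - 600) = 35300 - 574 = 34726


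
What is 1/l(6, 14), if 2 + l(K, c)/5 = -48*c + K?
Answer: -1/3340 ≈ -0.00029940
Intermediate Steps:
l(K, c) = -10 - 240*c + 5*K (l(K, c) = -10 + 5*(-48*c + K) = -10 + 5*(K - 48*c) = -10 + (-240*c + 5*K) = -10 - 240*c + 5*K)
1/l(6, 14) = 1/(-10 - 240*14 + 5*6) = 1/(-10 - 3360 + 30) = 1/(-3340) = -1/3340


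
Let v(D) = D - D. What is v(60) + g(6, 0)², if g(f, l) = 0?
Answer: 0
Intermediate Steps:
v(D) = 0
v(60) + g(6, 0)² = 0 + 0² = 0 + 0 = 0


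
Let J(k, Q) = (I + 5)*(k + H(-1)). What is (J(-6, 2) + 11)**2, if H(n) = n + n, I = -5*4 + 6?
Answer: 6889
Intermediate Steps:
I = -14 (I = -20 + 6 = -14)
H(n) = 2*n
J(k, Q) = 18 - 9*k (J(k, Q) = (-14 + 5)*(k + 2*(-1)) = -9*(k - 2) = -9*(-2 + k) = 18 - 9*k)
(J(-6, 2) + 11)**2 = ((18 - 9*(-6)) + 11)**2 = ((18 + 54) + 11)**2 = (72 + 11)**2 = 83**2 = 6889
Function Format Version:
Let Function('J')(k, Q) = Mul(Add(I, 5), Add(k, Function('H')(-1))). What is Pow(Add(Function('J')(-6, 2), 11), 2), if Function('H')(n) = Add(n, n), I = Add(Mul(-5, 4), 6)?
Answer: 6889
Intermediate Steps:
I = -14 (I = Add(-20, 6) = -14)
Function('H')(n) = Mul(2, n)
Function('J')(k, Q) = Add(18, Mul(-9, k)) (Function('J')(k, Q) = Mul(Add(-14, 5), Add(k, Mul(2, -1))) = Mul(-9, Add(k, -2)) = Mul(-9, Add(-2, k)) = Add(18, Mul(-9, k)))
Pow(Add(Function('J')(-6, 2), 11), 2) = Pow(Add(Add(18, Mul(-9, -6)), 11), 2) = Pow(Add(Add(18, 54), 11), 2) = Pow(Add(72, 11), 2) = Pow(83, 2) = 6889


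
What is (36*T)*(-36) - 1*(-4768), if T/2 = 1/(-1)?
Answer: 7360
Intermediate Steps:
T = -2 (T = 2/(-1) = 2*(-1) = -2)
(36*T)*(-36) - 1*(-4768) = (36*(-2))*(-36) - 1*(-4768) = -72*(-36) + 4768 = 2592 + 4768 = 7360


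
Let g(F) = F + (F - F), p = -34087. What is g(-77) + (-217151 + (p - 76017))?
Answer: -327332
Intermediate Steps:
g(F) = F (g(F) = F + 0 = F)
g(-77) + (-217151 + (p - 76017)) = -77 + (-217151 + (-34087 - 76017)) = -77 + (-217151 - 110104) = -77 - 327255 = -327332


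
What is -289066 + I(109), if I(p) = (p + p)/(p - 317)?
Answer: -30062973/104 ≈ -2.8907e+5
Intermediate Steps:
I(p) = 2*p/(-317 + p) (I(p) = (2*p)/(-317 + p) = 2*p/(-317 + p))
-289066 + I(109) = -289066 + 2*109/(-317 + 109) = -289066 + 2*109/(-208) = -289066 + 2*109*(-1/208) = -289066 - 109/104 = -30062973/104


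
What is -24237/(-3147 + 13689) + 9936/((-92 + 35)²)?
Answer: 962937/1268554 ≈ 0.75908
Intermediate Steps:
-24237/(-3147 + 13689) + 9936/((-92 + 35)²) = -24237/10542 + 9936/((-57)²) = -24237*1/10542 + 9936/3249 = -8079/3514 + 9936*(1/3249) = -8079/3514 + 1104/361 = 962937/1268554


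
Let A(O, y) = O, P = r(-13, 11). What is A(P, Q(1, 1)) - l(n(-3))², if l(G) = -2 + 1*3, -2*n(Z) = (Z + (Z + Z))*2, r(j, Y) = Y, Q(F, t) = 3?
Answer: 10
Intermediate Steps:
P = 11
n(Z) = -3*Z (n(Z) = -(Z + (Z + Z))*2/2 = -(Z + 2*Z)*2/2 = -3*Z*2/2 = -3*Z)
l(G) = 1 (l(G) = -2 + 3 = 1)
A(P, Q(1, 1)) - l(n(-3))² = 11 - 1*1² = 11 - 1*1 = 11 - 1 = 10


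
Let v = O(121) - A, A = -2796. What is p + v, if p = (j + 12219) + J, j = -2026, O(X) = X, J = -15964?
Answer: -2854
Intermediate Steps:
v = 2917 (v = 121 - 1*(-2796) = 121 + 2796 = 2917)
p = -5771 (p = (-2026 + 12219) - 15964 = 10193 - 15964 = -5771)
p + v = -5771 + 2917 = -2854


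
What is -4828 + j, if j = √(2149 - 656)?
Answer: -4828 + √1493 ≈ -4789.4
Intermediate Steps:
j = √1493 ≈ 38.639
-4828 + j = -4828 + √1493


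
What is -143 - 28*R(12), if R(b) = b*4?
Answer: -1487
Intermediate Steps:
R(b) = 4*b
-143 - 28*R(12) = -143 - 112*12 = -143 - 28*48 = -143 - 1344 = -1487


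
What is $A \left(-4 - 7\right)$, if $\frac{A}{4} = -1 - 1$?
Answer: $88$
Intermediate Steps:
$A = -8$ ($A = 4 \left(-1 - 1\right) = 4 \left(-2\right) = -8$)
$A \left(-4 - 7\right) = - 8 \left(-4 - 7\right) = \left(-8\right) \left(-11\right) = 88$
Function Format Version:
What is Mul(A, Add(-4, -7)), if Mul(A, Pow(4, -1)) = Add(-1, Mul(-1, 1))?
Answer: 88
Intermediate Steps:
A = -8 (A = Mul(4, Add(-1, Mul(-1, 1))) = Mul(4, Add(-1, -1)) = Mul(4, -2) = -8)
Mul(A, Add(-4, -7)) = Mul(-8, Add(-4, -7)) = Mul(-8, -11) = 88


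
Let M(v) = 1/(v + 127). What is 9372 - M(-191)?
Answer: 599809/64 ≈ 9372.0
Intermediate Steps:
M(v) = 1/(127 + v)
9372 - M(-191) = 9372 - 1/(127 - 191) = 9372 - 1/(-64) = 9372 - 1*(-1/64) = 9372 + 1/64 = 599809/64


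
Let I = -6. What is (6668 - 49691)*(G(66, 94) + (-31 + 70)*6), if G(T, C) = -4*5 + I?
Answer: -8948784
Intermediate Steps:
G(T, C) = -26 (G(T, C) = -4*5 - 6 = -20 - 6 = -26)
(6668 - 49691)*(G(66, 94) + (-31 + 70)*6) = (6668 - 49691)*(-26 + (-31 + 70)*6) = -43023*(-26 + 39*6) = -43023*(-26 + 234) = -43023*208 = -8948784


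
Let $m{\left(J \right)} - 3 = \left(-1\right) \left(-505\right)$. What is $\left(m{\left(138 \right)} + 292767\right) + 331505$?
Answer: $624780$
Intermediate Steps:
$m{\left(J \right)} = 508$ ($m{\left(J \right)} = 3 - -505 = 3 + 505 = 508$)
$\left(m{\left(138 \right)} + 292767\right) + 331505 = \left(508 + 292767\right) + 331505 = 293275 + 331505 = 624780$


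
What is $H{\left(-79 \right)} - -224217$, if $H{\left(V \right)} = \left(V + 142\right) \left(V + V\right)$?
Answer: $214263$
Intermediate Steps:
$H{\left(V \right)} = 2 V \left(142 + V\right)$ ($H{\left(V \right)} = \left(142 + V\right) 2 V = 2 V \left(142 + V\right)$)
$H{\left(-79 \right)} - -224217 = 2 \left(-79\right) \left(142 - 79\right) - -224217 = 2 \left(-79\right) 63 + 224217 = -9954 + 224217 = 214263$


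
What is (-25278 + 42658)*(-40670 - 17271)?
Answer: -1007014580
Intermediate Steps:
(-25278 + 42658)*(-40670 - 17271) = 17380*(-57941) = -1007014580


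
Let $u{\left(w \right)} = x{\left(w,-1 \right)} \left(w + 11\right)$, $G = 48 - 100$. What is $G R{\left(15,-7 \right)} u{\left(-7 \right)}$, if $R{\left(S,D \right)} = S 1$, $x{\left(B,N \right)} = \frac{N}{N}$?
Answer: $-3120$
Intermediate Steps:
$x{\left(B,N \right)} = 1$
$G = -52$ ($G = 48 - 100 = -52$)
$R{\left(S,D \right)} = S$
$u{\left(w \right)} = 11 + w$ ($u{\left(w \right)} = 1 \left(w + 11\right) = 1 \left(11 + w\right) = 11 + w$)
$G R{\left(15,-7 \right)} u{\left(-7 \right)} = \left(-52\right) 15 \left(11 - 7\right) = \left(-780\right) 4 = -3120$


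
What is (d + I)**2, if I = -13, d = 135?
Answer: 14884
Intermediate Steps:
(d + I)**2 = (135 - 13)**2 = 122**2 = 14884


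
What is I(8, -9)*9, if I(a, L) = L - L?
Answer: 0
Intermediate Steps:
I(a, L) = 0
I(8, -9)*9 = 0*9 = 0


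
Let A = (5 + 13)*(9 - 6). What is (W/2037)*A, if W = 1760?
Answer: 31680/679 ≈ 46.657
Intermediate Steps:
A = 54 (A = 18*3 = 54)
(W/2037)*A = (1760/2037)*54 = 31680/679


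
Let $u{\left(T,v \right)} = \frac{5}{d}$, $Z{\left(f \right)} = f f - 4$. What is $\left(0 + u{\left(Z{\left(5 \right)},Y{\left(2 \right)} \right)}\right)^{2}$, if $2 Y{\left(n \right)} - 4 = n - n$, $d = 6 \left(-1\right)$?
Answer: $\frac{25}{36} \approx 0.69444$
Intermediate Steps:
$d = -6$
$Z{\left(f \right)} = -4 + f^{2}$ ($Z{\left(f \right)} = f^{2} - 4 = -4 + f^{2}$)
$Y{\left(n \right)} = 2$ ($Y{\left(n \right)} = 2 + \frac{n - n}{2} = 2 + \frac{1}{2} \cdot 0 = 2 + 0 = 2$)
$u{\left(T,v \right)} = - \frac{5}{6}$ ($u{\left(T,v \right)} = \frac{5}{-6} = 5 \left(- \frac{1}{6}\right) = - \frac{5}{6}$)
$\left(0 + u{\left(Z{\left(5 \right)},Y{\left(2 \right)} \right)}\right)^{2} = \left(0 - \frac{5}{6}\right)^{2} = \left(- \frac{5}{6}\right)^{2} = \frac{25}{36}$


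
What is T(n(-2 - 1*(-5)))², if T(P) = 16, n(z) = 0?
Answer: 256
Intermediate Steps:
T(n(-2 - 1*(-5)))² = 16² = 256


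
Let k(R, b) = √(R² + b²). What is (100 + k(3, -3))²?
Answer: 10018 + 600*√2 ≈ 10867.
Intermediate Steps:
(100 + k(3, -3))² = (100 + √(3² + (-3)²))² = (100 + √(9 + 9))² = (100 + √18)² = (100 + 3*√2)²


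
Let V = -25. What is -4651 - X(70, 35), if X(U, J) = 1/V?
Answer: -116274/25 ≈ -4651.0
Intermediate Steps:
X(U, J) = -1/25 (X(U, J) = 1/(-25) = -1/25)
-4651 - X(70, 35) = -4651 - 1*(-1/25) = -4651 + 1/25 = -116274/25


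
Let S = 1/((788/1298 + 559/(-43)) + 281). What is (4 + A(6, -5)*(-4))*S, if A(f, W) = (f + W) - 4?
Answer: 5192/87163 ≈ 0.059567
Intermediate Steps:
A(f, W) = -4 + W + f (A(f, W) = (W + f) - 4 = -4 + W + f)
S = 649/174326 (S = 1/((788*(1/1298) + 559*(-1/43)) + 281) = 1/((394/649 - 13) + 281) = 1/(-8043/649 + 281) = 1/(174326/649) = 649/174326 ≈ 0.0037229)
(4 + A(6, -5)*(-4))*S = (4 + (-4 - 5 + 6)*(-4))*(649/174326) = (4 - 3*(-4))*(649/174326) = (4 + 12)*(649/174326) = 16*(649/174326) = 5192/87163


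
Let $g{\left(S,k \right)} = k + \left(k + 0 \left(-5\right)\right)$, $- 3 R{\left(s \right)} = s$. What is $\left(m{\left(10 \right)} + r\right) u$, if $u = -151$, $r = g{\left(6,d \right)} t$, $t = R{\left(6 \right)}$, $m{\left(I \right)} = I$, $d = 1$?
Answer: $-906$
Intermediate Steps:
$R{\left(s \right)} = - \frac{s}{3}$
$g{\left(S,k \right)} = 2 k$ ($g{\left(S,k \right)} = k + \left(k + 0\right) = k + k = 2 k$)
$t = -2$ ($t = \left(- \frac{1}{3}\right) 6 = -2$)
$r = -4$ ($r = 2 \cdot 1 \left(-2\right) = 2 \left(-2\right) = -4$)
$\left(m{\left(10 \right)} + r\right) u = \left(10 - 4\right) \left(-151\right) = 6 \left(-151\right) = -906$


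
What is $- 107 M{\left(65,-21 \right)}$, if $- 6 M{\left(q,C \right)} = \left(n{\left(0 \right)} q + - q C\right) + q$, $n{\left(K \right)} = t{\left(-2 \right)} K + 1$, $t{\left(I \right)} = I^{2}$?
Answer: $\frac{159965}{6} \approx 26661.0$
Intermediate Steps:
$n{\left(K \right)} = 1 + 4 K$ ($n{\left(K \right)} = \left(-2\right)^{2} K + 1 = 4 K + 1 = 1 + 4 K$)
$M{\left(q,C \right)} = - \frac{q}{3} + \frac{C q}{6}$ ($M{\left(q,C \right)} = - \frac{\left(\left(1 + 4 \cdot 0\right) q + - q C\right) + q}{6} = - \frac{\left(\left(1 + 0\right) q - C q\right) + q}{6} = - \frac{\left(1 q - C q\right) + q}{6} = - \frac{\left(q - C q\right) + q}{6} = - \frac{2 q - C q}{6} = - \frac{q}{3} + \frac{C q}{6}$)
$- 107 M{\left(65,-21 \right)} = - 107 \cdot \frac{1}{6} \cdot 65 \left(-2 - 21\right) = - 107 \cdot \frac{1}{6} \cdot 65 \left(-23\right) = \left(-107\right) \left(- \frac{1495}{6}\right) = \frac{159965}{6}$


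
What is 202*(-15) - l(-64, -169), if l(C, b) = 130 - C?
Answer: -3224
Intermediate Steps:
202*(-15) - l(-64, -169) = 202*(-15) - (130 - 1*(-64)) = -3030 - (130 + 64) = -3030 - 1*194 = -3030 - 194 = -3224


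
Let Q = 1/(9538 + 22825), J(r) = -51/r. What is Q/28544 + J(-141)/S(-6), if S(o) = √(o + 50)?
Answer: 1/923769472 + 17*√11/1034 ≈ 0.054529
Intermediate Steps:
S(o) = √(50 + o)
Q = 1/32363 ≈ 3.0899e-5
Q/28544 + J(-141)/S(-6) = (1/32363)/28544 + (-51/(-141))/(√(50 - 6)) = (1/32363)*(1/28544) + (-51*(-1/141))/(√44) = 1/923769472 + 17/(47*((2*√11))) = 1/923769472 + 17*(√11/22)/47 = 1/923769472 + 17*√11/1034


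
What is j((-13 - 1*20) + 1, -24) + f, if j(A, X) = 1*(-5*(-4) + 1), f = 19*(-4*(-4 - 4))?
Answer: 629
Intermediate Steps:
f = 608 (f = 19*(-4*(-8)) = 19*32 = 608)
j(A, X) = 21 (j(A, X) = 1*(20 + 1) = 1*21 = 21)
j((-13 - 1*20) + 1, -24) + f = 21 + 608 = 629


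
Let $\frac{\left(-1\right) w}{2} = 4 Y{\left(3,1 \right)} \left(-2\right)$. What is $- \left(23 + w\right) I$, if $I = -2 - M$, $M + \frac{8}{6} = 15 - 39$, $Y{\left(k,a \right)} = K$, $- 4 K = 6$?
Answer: $\frac{70}{3} \approx 23.333$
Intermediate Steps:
$K = - \frac{3}{2}$ ($K = \left(- \frac{1}{4}\right) 6 = - \frac{3}{2} \approx -1.5$)
$Y{\left(k,a \right)} = - \frac{3}{2}$
$M = - \frac{76}{3}$ ($M = - \frac{4}{3} + \left(15 - 39\right) = - \frac{4}{3} - 24 = - \frac{76}{3} \approx -25.333$)
$w = -24$ ($w = - 2 \cdot 4 \left(- \frac{3}{2}\right) \left(-2\right) = - 2 \left(\left(-6\right) \left(-2\right)\right) = \left(-2\right) 12 = -24$)
$I = \frac{70}{3}$ ($I = -2 - - \frac{76}{3} = -2 + \frac{76}{3} = \frac{70}{3} \approx 23.333$)
$- \left(23 + w\right) I = - \frac{\left(23 - 24\right) 70}{3} = - \frac{\left(-1\right) 70}{3} = \left(-1\right) \left(- \frac{70}{3}\right) = \frac{70}{3}$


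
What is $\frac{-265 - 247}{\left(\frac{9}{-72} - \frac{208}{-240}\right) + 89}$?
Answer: $- \frac{61440}{10769} \approx -5.7053$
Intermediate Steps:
$\frac{-265 - 247}{\left(\frac{9}{-72} - \frac{208}{-240}\right) + 89} = - \frac{512}{\left(9 \left(- \frac{1}{72}\right) - - \frac{13}{15}\right) + 89} = - \frac{512}{\left(- \frac{1}{8} + \frac{13}{15}\right) + 89} = - \frac{512}{\frac{89}{120} + 89} = - \frac{512}{\frac{10769}{120}} = \left(-512\right) \frac{120}{10769} = - \frac{61440}{10769}$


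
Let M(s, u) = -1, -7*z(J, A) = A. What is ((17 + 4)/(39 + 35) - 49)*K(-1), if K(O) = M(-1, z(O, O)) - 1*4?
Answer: 18025/74 ≈ 243.58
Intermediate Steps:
z(J, A) = -A/7
K(O) = -5 (K(O) = -1 - 1*4 = -1 - 4 = -5)
((17 + 4)/(39 + 35) - 49)*K(-1) = ((17 + 4)/(39 + 35) - 49)*(-5) = (21/74 - 49)*(-5) = -3605/74*(-5) = 18025/74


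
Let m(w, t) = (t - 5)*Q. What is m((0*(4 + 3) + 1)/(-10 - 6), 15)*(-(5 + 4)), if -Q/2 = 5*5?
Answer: 4500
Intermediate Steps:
Q = -50 (Q = -10*5 = -2*25 = -50)
m(w, t) = 250 - 50*t (m(w, t) = (t - 5)*(-50) = (-5 + t)*(-50) = 250 - 50*t)
m((0*(4 + 3) + 1)/(-10 - 6), 15)*(-(5 + 4)) = (250 - 50*15)*(-(5 + 4)) = (250 - 750)*(-1*9) = -500*(-9) = 4500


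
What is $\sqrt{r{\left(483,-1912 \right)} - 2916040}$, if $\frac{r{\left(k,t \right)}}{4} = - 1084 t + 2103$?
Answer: $2 \sqrt{1345701} \approx 2320.1$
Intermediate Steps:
$r{\left(k,t \right)} = 8412 - 4336 t$ ($r{\left(k,t \right)} = 4 \left(- 1084 t + 2103\right) = 4 \left(2103 - 1084 t\right) = 8412 - 4336 t$)
$\sqrt{r{\left(483,-1912 \right)} - 2916040} = \sqrt{\left(8412 - -8290432\right) - 2916040} = \sqrt{\left(8412 + 8290432\right) - 2916040} = \sqrt{8298844 - 2916040} = \sqrt{5382804} = 2 \sqrt{1345701}$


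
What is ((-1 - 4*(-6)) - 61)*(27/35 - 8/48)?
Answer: -2413/105 ≈ -22.981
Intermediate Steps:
((-1 - 4*(-6)) - 61)*(27/35 - 8/48) = ((-1 + 24) - 61)*(27*(1/35) - 8*1/48) = (23 - 61)*(27/35 - ⅙) = -38*127/210 = -2413/105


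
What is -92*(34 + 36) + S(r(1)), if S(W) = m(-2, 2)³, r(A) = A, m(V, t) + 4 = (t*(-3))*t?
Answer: -10536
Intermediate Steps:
m(V, t) = -4 - 3*t² (m(V, t) = -4 + (t*(-3))*t = -4 + (-3*t)*t = -4 - 3*t²)
S(W) = -4096 (S(W) = (-4 - 3*2²)³ = (-4 - 3*4)³ = (-4 - 12)³ = (-16)³ = -4096)
-92*(34 + 36) + S(r(1)) = -92*(34 + 36) - 4096 = -92*70 - 4096 = -6440 - 4096 = -10536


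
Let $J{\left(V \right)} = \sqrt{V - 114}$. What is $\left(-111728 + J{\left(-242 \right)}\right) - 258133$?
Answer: $-369861 + 2 i \sqrt{89} \approx -3.6986 \cdot 10^{5} + 18.868 i$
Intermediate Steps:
$J{\left(V \right)} = \sqrt{-114 + V}$
$\left(-111728 + J{\left(-242 \right)}\right) - 258133 = \left(-111728 + \sqrt{-114 - 242}\right) - 258133 = \left(-111728 + \sqrt{-356}\right) - 258133 = \left(-111728 + 2 i \sqrt{89}\right) - 258133 = -369861 + 2 i \sqrt{89}$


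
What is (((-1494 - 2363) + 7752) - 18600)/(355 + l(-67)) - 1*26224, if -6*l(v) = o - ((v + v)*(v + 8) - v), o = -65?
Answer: -133366931/5084 ≈ -26233.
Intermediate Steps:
l(v) = 65/6 - v/6 + v*(8 + v)/3 (l(v) = -(-65 - ((v + v)*(v + 8) - v))/6 = -(-65 - ((2*v)*(8 + v) - v))/6 = -(-65 - (2*v*(8 + v) - v))/6 = -(-65 - (-v + 2*v*(8 + v)))/6 = -(-65 + (v - 2*v*(8 + v)))/6 = -(-65 + v - 2*v*(8 + v))/6 = 65/6 - v/6 + v*(8 + v)/3)
(((-1494 - 2363) + 7752) - 18600)/(355 + l(-67)) - 1*26224 = (((-1494 - 2363) + 7752) - 18600)/(355 + (65/6 + (⅓)*(-67)² + (5/2)*(-67))) - 1*26224 = ((-3857 + 7752) - 18600)/(355 + (65/6 + (⅓)*4489 - 335/2)) - 26224 = (3895 - 18600)/(355 + (65/6 + 4489/3 - 335/2)) - 26224 = -14705/(355 + 4019/3) - 26224 = -14705/5084/3 - 26224 = -14705*3/5084 - 26224 = -44115/5084 - 26224 = -133366931/5084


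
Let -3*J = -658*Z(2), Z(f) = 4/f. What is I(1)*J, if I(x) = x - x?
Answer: 0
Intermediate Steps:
I(x) = 0
J = 1316/3 (J = -(-658)*4/2/3 = -(-658)*4*(1/2)/3 = -(-658)*2/3 = -1/3*(-1316) = 1316/3 ≈ 438.67)
I(1)*J = 0*(1316/3) = 0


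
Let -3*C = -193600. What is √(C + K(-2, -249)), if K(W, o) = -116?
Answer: 2*√144939/3 ≈ 253.81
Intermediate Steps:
C = 193600/3 (C = -⅓*(-193600) = 193600/3 ≈ 64533.)
√(C + K(-2, -249)) = √(193600/3 - 116) = √(193252/3) = 2*√144939/3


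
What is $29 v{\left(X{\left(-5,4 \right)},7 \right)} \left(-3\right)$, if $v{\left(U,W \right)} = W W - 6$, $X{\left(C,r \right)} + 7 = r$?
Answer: $-3741$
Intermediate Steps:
$X{\left(C,r \right)} = -7 + r$
$v{\left(U,W \right)} = -6 + W^{2}$ ($v{\left(U,W \right)} = W^{2} - 6 = -6 + W^{2}$)
$29 v{\left(X{\left(-5,4 \right)},7 \right)} \left(-3\right) = 29 \left(-6 + 7^{2}\right) \left(-3\right) = 29 \left(-6 + 49\right) \left(-3\right) = 29 \cdot 43 \left(-3\right) = 1247 \left(-3\right) = -3741$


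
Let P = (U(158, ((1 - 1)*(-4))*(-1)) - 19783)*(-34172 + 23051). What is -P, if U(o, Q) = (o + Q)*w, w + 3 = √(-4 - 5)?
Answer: -225278097 + 5271354*I ≈ -2.2528e+8 + 5.2714e+6*I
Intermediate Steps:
w = -3 + 3*I (w = -3 + √(-4 - 5) = -3 + √(-9) = -3 + 3*I ≈ -3.0 + 3.0*I)
U(o, Q) = (-3 + 3*I)*(Q + o) (U(o, Q) = (o + Q)*(-3 + 3*I) = (Q + o)*(-3 + 3*I) = (-3 + 3*I)*(Q + o))
P = 225278097 - 5271354*I (P = (3*(-1 + I)*(((1 - 1)*(-4))*(-1) + 158) - 19783)*(-34172 + 23051) = (3*(-1 + I)*((0*(-4))*(-1) + 158) - 19783)*(-11121) = (3*(-1 + I)*(0*(-1) + 158) - 19783)*(-11121) = (3*(-1 + I)*(0 + 158) - 19783)*(-11121) = (3*(-1 + I)*158 - 19783)*(-11121) = ((-474 + 474*I) - 19783)*(-11121) = (-20257 + 474*I)*(-11121) = 225278097 - 5271354*I ≈ 2.2528e+8 - 5.2714e+6*I)
-P = -(225278097 - 5271354*I) = -225278097 + 5271354*I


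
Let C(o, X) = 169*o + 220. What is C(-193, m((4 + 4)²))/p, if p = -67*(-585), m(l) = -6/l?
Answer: -10799/13065 ≈ -0.82656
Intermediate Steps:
p = 39195
C(o, X) = 220 + 169*o
C(-193, m((4 + 4)²))/p = (220 + 169*(-193))/39195 = (220 - 32617)*(1/39195) = -32397*1/39195 = -10799/13065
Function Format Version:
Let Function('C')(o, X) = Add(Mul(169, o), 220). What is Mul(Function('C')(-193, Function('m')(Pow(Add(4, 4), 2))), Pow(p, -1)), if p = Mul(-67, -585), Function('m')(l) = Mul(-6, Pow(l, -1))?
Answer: Rational(-10799, 13065) ≈ -0.82656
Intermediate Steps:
p = 39195
Function('C')(o, X) = Add(220, Mul(169, o))
Mul(Function('C')(-193, Function('m')(Pow(Add(4, 4), 2))), Pow(p, -1)) = Mul(Add(220, Mul(169, -193)), Pow(39195, -1)) = Mul(Add(220, -32617), Rational(1, 39195)) = Mul(-32397, Rational(1, 39195)) = Rational(-10799, 13065)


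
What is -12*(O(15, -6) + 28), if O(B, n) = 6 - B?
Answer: -228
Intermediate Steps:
-12*(O(15, -6) + 28) = -12*((6 - 1*15) + 28) = -12*((6 - 15) + 28) = -12*(-9 + 28) = -12*19 = -228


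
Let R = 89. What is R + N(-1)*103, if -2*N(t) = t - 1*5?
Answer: 398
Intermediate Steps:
N(t) = 5/2 - t/2 (N(t) = -(t - 1*5)/2 = -(t - 5)/2 = -(-5 + t)/2 = 5/2 - t/2)
R + N(-1)*103 = 89 + (5/2 - ½*(-1))*103 = 89 + (5/2 + ½)*103 = 89 + 3*103 = 89 + 309 = 398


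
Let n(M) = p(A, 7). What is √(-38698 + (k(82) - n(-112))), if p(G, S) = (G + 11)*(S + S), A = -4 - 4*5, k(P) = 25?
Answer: I*√38491 ≈ 196.19*I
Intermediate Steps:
A = -24 (A = -4 - 20 = -24)
p(G, S) = 2*S*(11 + G) (p(G, S) = (11 + G)*(2*S) = 2*S*(11 + G))
n(M) = -182 (n(M) = 2*7*(11 - 24) = 2*7*(-13) = -182)
√(-38698 + (k(82) - n(-112))) = √(-38698 + (25 - 1*(-182))) = √(-38698 + (25 + 182)) = √(-38698 + 207) = √(-38491) = I*√38491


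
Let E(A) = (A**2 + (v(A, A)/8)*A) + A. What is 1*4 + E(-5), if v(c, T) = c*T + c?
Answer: 23/2 ≈ 11.500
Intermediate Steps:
v(c, T) = c + T*c (v(c, T) = T*c + c = c + T*c)
E(A) = A + A**2 + A**2*(1 + A)/8 (E(A) = (A**2 + ((A*(1 + A))/8)*A) + A = (A**2 + ((A*(1 + A))*(1/8))*A) + A = (A**2 + (A*(1 + A)/8)*A) + A = (A**2 + A**2*(1 + A)/8) + A = A + A**2 + A**2*(1 + A)/8)
1*4 + E(-5) = 1*4 + (1/8)*(-5)*(8 + (-5)**2 + 9*(-5)) = 4 + (1/8)*(-5)*(8 + 25 - 45) = 4 + (1/8)*(-5)*(-12) = 4 + 15/2 = 23/2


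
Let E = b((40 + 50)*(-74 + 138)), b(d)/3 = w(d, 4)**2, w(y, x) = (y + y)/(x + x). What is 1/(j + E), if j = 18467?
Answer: 1/6239267 ≈ 1.6028e-7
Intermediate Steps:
w(y, x) = y/x (w(y, x) = (2*y)/((2*x)) = (2*y)*(1/(2*x)) = y/x)
b(d) = 3*d**2/16 (b(d) = 3*(d/4)**2 = 3*(d**2/16) = 3*d**2/16)
E = 6220800 (E = 3*((40 + 50)*(-74 + 138))**2/16 = 3*(90*64)**2/16 = (3/16)*5760**2 = (3/16)*33177600 = 6220800)
1/(j + E) = 1/(18467 + 6220800) = 1/6239267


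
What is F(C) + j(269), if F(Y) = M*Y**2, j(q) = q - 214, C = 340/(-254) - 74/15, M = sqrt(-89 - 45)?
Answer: 55 + 142754704*I*sqrt(134)/3629025 ≈ 55.0 + 455.36*I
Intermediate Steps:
M = I*sqrt(134) (M = sqrt(-134) = I*sqrt(134) ≈ 11.576*I)
C = -11948/1905 (C = 340*(-1/254) - 74*1/15 = -170/127 - 74/15 = -11948/1905 ≈ -6.2719)
j(q) = -214 + q
F(Y) = I*sqrt(134)*Y**2 (F(Y) = (I*sqrt(134))*Y**2 = I*sqrt(134)*Y**2)
F(C) + j(269) = I*sqrt(134)*(-11948/1905)**2 + (-214 + 269) = I*sqrt(134)*(142754704/3629025) + 55 = 142754704*I*sqrt(134)/3629025 + 55 = 55 + 142754704*I*sqrt(134)/3629025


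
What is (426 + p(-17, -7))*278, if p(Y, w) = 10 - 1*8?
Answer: 118984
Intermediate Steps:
p(Y, w) = 2 (p(Y, w) = 10 - 8 = 2)
(426 + p(-17, -7))*278 = (426 + 2)*278 = 428*278 = 118984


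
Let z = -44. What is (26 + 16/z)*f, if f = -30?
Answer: -8460/11 ≈ -769.09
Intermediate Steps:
(26 + 16/z)*f = (26 + 16/(-44))*(-30) = (26 + 16*(-1/44))*(-30) = (26 - 4/11)*(-30) = (282/11)*(-30) = -8460/11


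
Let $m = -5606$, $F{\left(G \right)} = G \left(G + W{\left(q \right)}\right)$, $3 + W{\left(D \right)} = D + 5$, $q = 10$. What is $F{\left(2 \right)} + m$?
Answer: $-5578$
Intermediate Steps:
$W{\left(D \right)} = 2 + D$ ($W{\left(D \right)} = -3 + \left(D + 5\right) = -3 + \left(5 + D\right) = 2 + D$)
$F{\left(G \right)} = G \left(12 + G\right)$ ($F{\left(G \right)} = G \left(G + \left(2 + 10\right)\right) = G \left(G + 12\right) = G \left(12 + G\right)$)
$F{\left(2 \right)} + m = 2 \left(12 + 2\right) - 5606 = 2 \cdot 14 - 5606 = 28 - 5606 = -5578$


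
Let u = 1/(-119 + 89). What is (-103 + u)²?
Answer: 9554281/900 ≈ 10616.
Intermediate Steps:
u = -1/30 (u = 1/(-30) = -1/30 ≈ -0.033333)
(-103 + u)² = (-103 - 1/30)² = (-3091/30)² = 9554281/900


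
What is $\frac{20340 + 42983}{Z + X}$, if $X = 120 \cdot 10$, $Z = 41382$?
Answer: $\frac{63323}{42582} \approx 1.4871$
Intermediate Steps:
$X = 1200$
$\frac{20340 + 42983}{Z + X} = \frac{20340 + 42983}{41382 + 1200} = \frac{63323}{42582}$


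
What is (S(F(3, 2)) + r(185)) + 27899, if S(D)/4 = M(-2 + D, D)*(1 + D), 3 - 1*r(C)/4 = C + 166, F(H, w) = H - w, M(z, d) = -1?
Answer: 26499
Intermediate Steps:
r(C) = -652 - 4*C (r(C) = 12 - 4*(C + 166) = 12 - 4*(166 + C) = 12 + (-664 - 4*C) = -652 - 4*C)
S(D) = -4 - 4*D (S(D) = 4*(-(1 + D)) = 4*(-1 - D) = -4 - 4*D)
(S(F(3, 2)) + r(185)) + 27899 = ((-4 - 4*(3 - 1*2)) + (-652 - 4*185)) + 27899 = ((-4 - 4*(3 - 2)) + (-652 - 740)) + 27899 = ((-4 - 4*1) - 1392) + 27899 = ((-4 - 4) - 1392) + 27899 = (-8 - 1392) + 27899 = -1400 + 27899 = 26499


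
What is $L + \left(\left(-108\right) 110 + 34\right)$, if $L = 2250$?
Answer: $-9596$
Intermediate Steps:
$L + \left(\left(-108\right) 110 + 34\right) = 2250 + \left(\left(-108\right) 110 + 34\right) = 2250 + \left(-11880 + 34\right) = 2250 - 11846 = -9596$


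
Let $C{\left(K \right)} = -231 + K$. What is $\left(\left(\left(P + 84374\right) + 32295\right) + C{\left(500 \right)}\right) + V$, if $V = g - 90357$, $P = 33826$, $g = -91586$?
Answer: $-31179$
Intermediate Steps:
$V = -181943$ ($V = -91586 - 90357 = -181943$)
$\left(\left(\left(P + 84374\right) + 32295\right) + C{\left(500 \right)}\right) + V = \left(\left(\left(33826 + 84374\right) + 32295\right) + \left(-231 + 500\right)\right) - 181943 = \left(\left(118200 + 32295\right) + 269\right) - 181943 = \left(150495 + 269\right) - 181943 = 150764 - 181943 = -31179$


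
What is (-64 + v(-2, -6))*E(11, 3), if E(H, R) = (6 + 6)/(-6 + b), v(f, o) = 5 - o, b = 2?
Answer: 159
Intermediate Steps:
E(H, R) = -3 (E(H, R) = (6 + 6)/(-6 + 2) = 12/(-4) = 12*(-¼) = -3)
(-64 + v(-2, -6))*E(11, 3) = (-64 + (5 - 1*(-6)))*(-3) = (-64 + (5 + 6))*(-3) = (-64 + 11)*(-3) = -53*(-3) = 159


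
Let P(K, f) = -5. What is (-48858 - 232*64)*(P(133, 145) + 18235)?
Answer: -1161360380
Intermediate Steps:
(-48858 - 232*64)*(P(133, 145) + 18235) = (-48858 - 232*64)*(-5 + 18235) = (-48858 - 14848)*18230 = -63706*18230 = -1161360380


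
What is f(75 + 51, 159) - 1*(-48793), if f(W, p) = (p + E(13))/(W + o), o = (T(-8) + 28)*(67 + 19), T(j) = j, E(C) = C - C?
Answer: 90072037/1846 ≈ 48793.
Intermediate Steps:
E(C) = 0
o = 1720 (o = (-8 + 28)*(67 + 19) = 20*86 = 1720)
f(W, p) = p/(1720 + W) (f(W, p) = (p + 0)/(W + 1720) = p/(1720 + W))
f(75 + 51, 159) - 1*(-48793) = 159/(1720 + (75 + 51)) - 1*(-48793) = 159/(1720 + 126) + 48793 = 159/1846 + 48793 = 90072037/1846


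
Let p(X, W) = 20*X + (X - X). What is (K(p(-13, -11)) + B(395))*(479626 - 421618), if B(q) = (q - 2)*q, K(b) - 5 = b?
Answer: 8990079840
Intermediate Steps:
p(X, W) = 20*X (p(X, W) = 20*X + 0 = 20*X)
K(b) = 5 + b
B(q) = q*(-2 + q) (B(q) = (-2 + q)*q = q*(-2 + q))
(K(p(-13, -11)) + B(395))*(479626 - 421618) = ((5 + 20*(-13)) + 395*(-2 + 395))*(479626 - 421618) = ((5 - 260) + 395*393)*58008 = (-255 + 155235)*58008 = 154980*58008 = 8990079840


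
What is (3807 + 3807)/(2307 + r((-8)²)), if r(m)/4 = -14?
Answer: 7614/2251 ≈ 3.3825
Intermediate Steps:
r(m) = -56 (r(m) = 4*(-14) = -56)
(3807 + 3807)/(2307 + r((-8)²)) = (3807 + 3807)/(2307 - 56) = 7614/2251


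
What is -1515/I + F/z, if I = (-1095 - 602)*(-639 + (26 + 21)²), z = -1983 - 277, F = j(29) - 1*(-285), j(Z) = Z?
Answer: -20829079/150532385 ≈ -0.13837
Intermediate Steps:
F = 314 (F = 29 - 1*(-285) = 29 + 285 = 314)
z = -2260
I = -2664290 (I = -1697*(-639 + 47²) = -1697*(-639 + 2209) = -1697*1570 = -2664290)
-1515/I + F/z = -1515/(-2664290) + 314/(-2260) = -1515*(-1/2664290) + 314*(-1/2260) = 303/532858 - 157/1130 = -20829079/150532385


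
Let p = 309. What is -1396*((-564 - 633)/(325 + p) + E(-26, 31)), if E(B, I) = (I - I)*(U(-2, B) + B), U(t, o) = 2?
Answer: 835506/317 ≈ 2635.7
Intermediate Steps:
E(B, I) = 0 (E(B, I) = (I - I)*(2 + B) = 0*(2 + B) = 0)
-1396*((-564 - 633)/(325 + p) + E(-26, 31)) = -1396*((-564 - 633)/(325 + 309) + 0) = -1396*(-1197/634 + 0) = -1396*(-1197/634) = 835506/317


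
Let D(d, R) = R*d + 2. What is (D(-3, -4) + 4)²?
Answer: 324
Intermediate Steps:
D(d, R) = 2 + R*d
(D(-3, -4) + 4)² = ((2 - 4*(-3)) + 4)² = ((2 + 12) + 4)² = (14 + 4)² = 18² = 324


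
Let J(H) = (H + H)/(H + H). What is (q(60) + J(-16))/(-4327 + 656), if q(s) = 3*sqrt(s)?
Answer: -1/3671 - 6*sqrt(15)/3671 ≈ -0.0066025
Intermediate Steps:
J(H) = 1 (J(H) = (2*H)/((2*H)) = (2*H)*(1/(2*H)) = 1)
(q(60) + J(-16))/(-4327 + 656) = (3*sqrt(60) + 1)/(-4327 + 656) = (3*(2*sqrt(15)) + 1)/(-3671) = (6*sqrt(15) + 1)*(-1/3671) = (1 + 6*sqrt(15))*(-1/3671) = -1/3671 - 6*sqrt(15)/3671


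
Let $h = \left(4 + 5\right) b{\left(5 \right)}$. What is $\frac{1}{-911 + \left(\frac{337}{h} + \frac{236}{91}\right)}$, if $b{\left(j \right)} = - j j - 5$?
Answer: $- \frac{24570}{22350217} \approx -0.0010993$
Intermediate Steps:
$b{\left(j \right)} = -5 - j^{2}$ ($b{\left(j \right)} = - j^{2} - 5 = -5 - j^{2}$)
$h = -270$ ($h = \left(4 + 5\right) \left(-5 - 5^{2}\right) = 9 \left(-5 - 25\right) = 9 \left(-30\right) = -270$)
$\frac{1}{-911 + \left(\frac{337}{h} + \frac{236}{91}\right)} = \frac{1}{-911 + \left(\frac{337}{-270} + \frac{236}{91}\right)} = \frac{1}{-911 + \left(337 \left(- \frac{1}{270}\right) + 236 \cdot \frac{1}{91}\right)} = \frac{1}{-911 + \left(- \frac{337}{270} + \frac{236}{91}\right)} = \frac{1}{-911 + \frac{33053}{24570}} = \frac{1}{- \frac{22350217}{24570}} = - \frac{24570}{22350217}$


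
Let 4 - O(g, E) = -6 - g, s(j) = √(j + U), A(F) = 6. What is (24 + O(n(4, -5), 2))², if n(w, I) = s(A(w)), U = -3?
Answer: (34 + √3)² ≈ 1276.8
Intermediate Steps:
s(j) = √(-3 + j) (s(j) = √(j - 3) = √(-3 + j))
n(w, I) = √3 (n(w, I) = √(-3 + 6) = √3)
O(g, E) = 10 + g (O(g, E) = 4 - (-6 - g) = 4 + (6 + g) = 10 + g)
(24 + O(n(4, -5), 2))² = (24 + (10 + √3))² = (34 + √3)²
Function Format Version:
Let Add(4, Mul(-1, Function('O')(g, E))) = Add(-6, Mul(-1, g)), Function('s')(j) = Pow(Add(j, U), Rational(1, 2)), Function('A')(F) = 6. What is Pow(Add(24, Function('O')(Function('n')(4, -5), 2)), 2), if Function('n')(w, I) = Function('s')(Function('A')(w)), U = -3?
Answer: Pow(Add(34, Pow(3, Rational(1, 2))), 2) ≈ 1276.8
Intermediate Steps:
Function('s')(j) = Pow(Add(-3, j), Rational(1, 2)) (Function('s')(j) = Pow(Add(j, -3), Rational(1, 2)) = Pow(Add(-3, j), Rational(1, 2)))
Function('n')(w, I) = Pow(3, Rational(1, 2)) (Function('n')(w, I) = Pow(Add(-3, 6), Rational(1, 2)) = Pow(3, Rational(1, 2)))
Function('O')(g, E) = Add(10, g) (Function('O')(g, E) = Add(4, Mul(-1, Add(-6, Mul(-1, g)))) = Add(4, Add(6, g)) = Add(10, g))
Pow(Add(24, Function('O')(Function('n')(4, -5), 2)), 2) = Pow(Add(24, Add(10, Pow(3, Rational(1, 2)))), 2) = Pow(Add(34, Pow(3, Rational(1, 2))), 2)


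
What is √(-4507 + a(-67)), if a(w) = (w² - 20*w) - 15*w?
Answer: √2327 ≈ 48.239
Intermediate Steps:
a(w) = w² - 35*w
√(-4507 + a(-67)) = √(-4507 - 67*(-35 - 67)) = √(-4507 - 67*(-102)) = √(-4507 + 6834) = √2327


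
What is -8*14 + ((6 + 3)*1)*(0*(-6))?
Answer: -112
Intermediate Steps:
-8*14 + ((6 + 3)*1)*(0*(-6)) = -112 + (9*1)*0 = -112 + 9*0 = -112 + 0 = -112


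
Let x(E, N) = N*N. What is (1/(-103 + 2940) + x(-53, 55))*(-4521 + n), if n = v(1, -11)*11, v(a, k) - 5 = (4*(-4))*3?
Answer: -42858138444/2837 ≈ -1.5107e+7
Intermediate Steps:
v(a, k) = -43 (v(a, k) = 5 + (4*(-4))*3 = 5 - 16*3 = 5 - 48 = -43)
x(E, N) = N²
n = -473 (n = -43*11 = -473)
(1/(-103 + 2940) + x(-53, 55))*(-4521 + n) = (1/(-103 + 2940) + 55²)*(-4521 - 473) = (1/2837 + 3025)*(-4994) = (8581926/2837)*(-4994) = -42858138444/2837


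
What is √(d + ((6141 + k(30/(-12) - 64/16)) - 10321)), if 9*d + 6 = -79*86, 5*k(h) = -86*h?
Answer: I*√1085345/15 ≈ 69.453*I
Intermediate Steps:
k(h) = -86*h/5 (k(h) = (-86*h)/5 = -86*h/5)
d = -6800/9 (d = -⅔ + (-79*86)/9 = -⅔ + (⅑)*(-6794) = -⅔ - 6794/9 = -6800/9 ≈ -755.56)
√(d + ((6141 + k(30/(-12) - 64/16)) - 10321)) = √(-6800/9 + ((6141 - 86*(30/(-12) - 64/16)/5) - 10321)) = √(-6800/9 + ((6141 - 86*(30*(-1/12) - 64*1/16)/5) - 10321)) = √(-6800/9 + ((6141 - 86*(-5/2 - 4)/5) - 10321)) = √(-6800/9 + ((6141 - 86/5*(-13/2)) - 10321)) = √(-6800/9 + ((6141 + 559/5) - 10321)) = √(-6800/9 + (31264/5 - 10321)) = √(-6800/9 - 20341/5) = √(-217069/45) = I*√1085345/15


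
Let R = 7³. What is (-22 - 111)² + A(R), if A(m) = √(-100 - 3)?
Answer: 17689 + I*√103 ≈ 17689.0 + 10.149*I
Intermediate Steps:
R = 343
A(m) = I*√103 (A(m) = √(-103) = I*√103)
(-22 - 111)² + A(R) = (-22 - 111)² + I*√103 = (-133)² + I*√103 = 17689 + I*√103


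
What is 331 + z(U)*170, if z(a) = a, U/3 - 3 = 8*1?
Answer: 5941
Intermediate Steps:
U = 33 (U = 9 + 3*(8*1) = 9 + 3*8 = 9 + 24 = 33)
331 + z(U)*170 = 331 + 33*170 = 331 + 5610 = 5941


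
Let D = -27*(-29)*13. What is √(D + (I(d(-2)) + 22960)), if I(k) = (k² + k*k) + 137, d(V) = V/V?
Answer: √33278 ≈ 182.42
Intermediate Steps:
d(V) = 1
I(k) = 137 + 2*k² (I(k) = (k² + k²) + 137 = 2*k² + 137 = 137 + 2*k²)
D = 10179 (D = 783*13 = 10179)
√(D + (I(d(-2)) + 22960)) = √(10179 + ((137 + 2*1²) + 22960)) = √(10179 + ((137 + 2*1) + 22960)) = √(10179 + ((137 + 2) + 22960)) = √(10179 + (139 + 22960)) = √(10179 + 23099) = √33278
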